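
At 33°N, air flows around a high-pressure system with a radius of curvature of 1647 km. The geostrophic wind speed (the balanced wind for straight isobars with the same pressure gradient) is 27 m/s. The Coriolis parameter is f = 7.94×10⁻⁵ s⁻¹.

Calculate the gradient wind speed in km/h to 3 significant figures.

137 km/h

Around a high, pressure-gradient force acts outward with centrifugal, so Coriolis balances both:
fV = (1/ρ)|∂P/∂n| + V²/R  →  V² − fR·V + fR·V_g = 0
With fR = 7.94×10⁻⁵ × 1647×10³ m = 131 m/s:
V = [fR − √((fR)² − 4 fR V_g)]/2 = [131 − √(131² − 4×131×27)]/2 = 38.1 m/s
Supergeostrophic (V > V_g = 27 m/s), as expected around a high.
Converting: 38.1 m/s × 3.6 = 137 km/h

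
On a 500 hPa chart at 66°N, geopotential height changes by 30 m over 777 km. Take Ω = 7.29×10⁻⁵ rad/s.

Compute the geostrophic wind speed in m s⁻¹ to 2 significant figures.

2.8 m s⁻¹

Coriolis parameter at 66°N:
f = 2Ω sin φ = 2 × 7.29×10⁻⁵ × sin 66° = 1.33×10⁻⁴ s⁻¹
Height gradient: |∂Z/∂n| = 30 m / 777000 m = 3.86×10⁻⁵
On a pressure surface, geostrophic balance gives V_g = (g/f)|∂Z/∂n|:
V_g = 9.81 × 3.86×10⁻⁵ / 1.33×10⁻⁴ = 2.84 m/s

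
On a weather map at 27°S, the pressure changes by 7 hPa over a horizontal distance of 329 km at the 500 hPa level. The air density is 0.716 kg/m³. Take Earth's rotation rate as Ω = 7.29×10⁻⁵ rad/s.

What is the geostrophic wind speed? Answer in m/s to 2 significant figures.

Coriolis parameter at 27°S:
f = 2Ω sin φ = 2 × 7.29×10⁻⁵ × sin 27° = 6.62×10⁻⁵ s⁻¹
Pressure gradient: |∂P/∂n| = 700 Pa / 329000 m = 2.13×10⁻³ Pa/m
Geostrophic balance (pressure-gradient force = Coriolis force):
V_g = (1/(fρ)) |∂P/∂n| = 2.13×10⁻³ / (6.62×10⁻⁵ × 0.716) = 44.9 m/s

45 m/s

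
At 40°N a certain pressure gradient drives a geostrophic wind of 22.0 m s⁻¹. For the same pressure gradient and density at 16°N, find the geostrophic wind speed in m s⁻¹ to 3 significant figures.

51.3 m s⁻¹

With the same pressure gradient and density, V_g ∝ 1/f ∝ 1/sin φ.
V₂ = V₁ · sin φ₁ / sin φ₂ = 22.0 × sin 40° / sin 16°
V₂ = 22.0 × 0.6428/0.2756 = 51.3 m s⁻¹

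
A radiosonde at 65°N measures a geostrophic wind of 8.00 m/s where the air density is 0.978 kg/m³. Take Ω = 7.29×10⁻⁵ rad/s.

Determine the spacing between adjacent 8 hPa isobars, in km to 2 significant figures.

770 km

Coriolis parameter at 65°N:
f = 2Ω sin φ = 2 × 7.29×10⁻⁵ × sin 65° = 1.32×10⁻⁴ s⁻¹
Geostrophic balance rearranged: |∂P/∂n| = f ρ V_g
|∂P/∂n| = 1.32×10⁻⁴ × 0.978 × 8.00 = 1.03×10⁻³ Pa/m
Isobar spacing: Δn = ΔP/|∂P/∂n| = 800 Pa / 1.03×10⁻³ Pa/m = 773799 m ≈ 770 km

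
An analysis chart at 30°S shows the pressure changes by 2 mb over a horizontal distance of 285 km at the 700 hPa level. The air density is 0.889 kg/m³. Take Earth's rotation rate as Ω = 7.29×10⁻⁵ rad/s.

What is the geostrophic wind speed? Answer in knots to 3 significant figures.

Coriolis parameter at 30°S:
f = 2Ω sin φ = 2 × 7.29×10⁻⁵ × sin 30° = 7.29×10⁻⁵ s⁻¹
Pressure gradient: |∂P/∂n| = 200 Pa / 285000 m = 7.02×10⁻⁴ Pa/m
Geostrophic balance (pressure-gradient force = Coriolis force):
V_g = (1/(fρ)) |∂P/∂n| = 7.02×10⁻⁴ / (7.29×10⁻⁵ × 0.889) = 10.8 m/s
Converting: 10.8 m/s × 1.944 = 21.0 knots

21.0 knots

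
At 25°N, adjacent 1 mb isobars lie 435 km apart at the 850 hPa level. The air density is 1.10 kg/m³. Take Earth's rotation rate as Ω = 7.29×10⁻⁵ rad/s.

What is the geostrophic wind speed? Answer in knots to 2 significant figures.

6.6 knots

Coriolis parameter at 25°N:
f = 2Ω sin φ = 2 × 7.29×10⁻⁵ × sin 25° = 6.16×10⁻⁵ s⁻¹
Pressure gradient: |∂P/∂n| = 100 Pa / 435000 m = 2.30×10⁻⁴ Pa/m
Geostrophic balance (pressure-gradient force = Coriolis force):
V_g = (1/(fρ)) |∂P/∂n| = 2.30×10⁻⁴ / (6.16×10⁻⁵ × 1.10) = 3.39 m/s
Converting: 3.39 m/s × 1.944 = 6.6 knots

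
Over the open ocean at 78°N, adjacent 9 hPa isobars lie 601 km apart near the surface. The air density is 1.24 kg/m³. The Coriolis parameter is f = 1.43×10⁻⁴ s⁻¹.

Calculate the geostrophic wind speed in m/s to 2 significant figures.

Pressure gradient: |∂P/∂n| = 900 Pa / 601000 m = 1.50×10⁻³ Pa/m
Geostrophic balance (pressure-gradient force = Coriolis force):
V_g = (1/(fρ)) |∂P/∂n| = 1.50×10⁻³ / (1.43×10⁻⁴ × 1.24) = 8.45 m/s

8.4 m/s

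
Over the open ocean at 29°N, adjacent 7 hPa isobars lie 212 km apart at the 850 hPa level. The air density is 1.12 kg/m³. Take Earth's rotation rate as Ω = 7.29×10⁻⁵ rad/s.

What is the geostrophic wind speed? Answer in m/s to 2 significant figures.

42 m/s

Coriolis parameter at 29°N:
f = 2Ω sin φ = 2 × 7.29×10⁻⁵ × sin 29° = 7.07×10⁻⁵ s⁻¹
Pressure gradient: |∂P/∂n| = 700 Pa / 212000 m = 3.30×10⁻³ Pa/m
Geostrophic balance (pressure-gradient force = Coriolis force):
V_g = (1/(fρ)) |∂P/∂n| = 3.30×10⁻³ / (7.07×10⁻⁵ × 1.12) = 41.7 m/s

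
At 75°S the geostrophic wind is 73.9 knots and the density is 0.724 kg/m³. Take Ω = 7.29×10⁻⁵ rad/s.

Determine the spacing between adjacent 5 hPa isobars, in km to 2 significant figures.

Coriolis parameter at 75°S:
f = 2Ω sin φ = 2 × 7.29×10⁻⁵ × sin 75° = 1.41×10⁻⁴ s⁻¹
Wind speed in SI: 73.9 knots = 38.0 m/s
Geostrophic balance rearranged: |∂P/∂n| = f ρ V_g
|∂P/∂n| = 1.41×10⁻⁴ × 0.724 × 38.0 = 3.88×10⁻³ Pa/m
Isobar spacing: Δn = ΔP/|∂P/∂n| = 500 Pa / 3.88×10⁻³ Pa/m = 128987 m ≈ 130 km

130 km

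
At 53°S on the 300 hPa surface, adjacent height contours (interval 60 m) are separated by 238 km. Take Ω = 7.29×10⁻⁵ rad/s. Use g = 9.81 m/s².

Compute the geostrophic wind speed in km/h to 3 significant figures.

Coriolis parameter at 53°S:
f = 2Ω sin φ = 2 × 7.29×10⁻⁵ × sin 53° = 1.16×10⁻⁴ s⁻¹
Height gradient: |∂Z/∂n| = 60 m / 238000 m = 2.52×10⁻⁴
On a pressure surface, geostrophic balance gives V_g = (g/f)|∂Z/∂n|:
V_g = 9.81 × 2.52×10⁻⁴ / 1.16×10⁻⁴ = 21.2 m/s
Converting: 21.2 m/s × 3.6 = 76.5 km/h

76.5 km/h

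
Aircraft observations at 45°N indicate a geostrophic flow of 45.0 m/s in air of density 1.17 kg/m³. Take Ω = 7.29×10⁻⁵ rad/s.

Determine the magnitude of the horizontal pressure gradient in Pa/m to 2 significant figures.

Coriolis parameter at 45°N:
f = 2Ω sin φ = 2 × 7.29×10⁻⁵ × sin 45° = 1.03×10⁻⁴ s⁻¹
Geostrophic balance rearranged: |∂P/∂n| = f ρ V_g
|∂P/∂n| = 1.03×10⁻⁴ × 1.17 × 45.0 = 5.43×10⁻³ Pa/m

5.4×10⁻³ Pa/m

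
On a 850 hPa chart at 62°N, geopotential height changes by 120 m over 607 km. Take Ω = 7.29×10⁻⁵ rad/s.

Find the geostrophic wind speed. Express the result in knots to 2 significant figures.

29 knots

Coriolis parameter at 62°N:
f = 2Ω sin φ = 2 × 7.29×10⁻⁵ × sin 62° = 1.29×10⁻⁴ s⁻¹
Height gradient: |∂Z/∂n| = 120 m / 607000 m = 1.98×10⁻⁴
On a pressure surface, geostrophic balance gives V_g = (g/f)|∂Z/∂n|:
V_g = 9.81 × 1.98×10⁻⁴ / 1.29×10⁻⁴ = 15.1 m/s
Converting: 15.1 m/s × 1.944 = 29 knots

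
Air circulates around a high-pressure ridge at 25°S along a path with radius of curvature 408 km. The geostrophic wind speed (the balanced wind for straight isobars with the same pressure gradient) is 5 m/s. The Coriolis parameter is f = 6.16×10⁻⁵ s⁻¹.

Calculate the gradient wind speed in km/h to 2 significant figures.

Around a high, pressure-gradient force acts outward with centrifugal, so Coriolis balances both:
fV = (1/ρ)|∂P/∂n| + V²/R  →  V² − fR·V + fR·V_g = 0
With fR = 6.16×10⁻⁵ × 408×10³ m = 25.1 m/s:
V = [fR − √((fR)² − 4 fR V_g)]/2 = [25.1 − √(25.1² − 4×25.1×5)]/2 = 6.89 m/s
Supergeostrophic (V > V_g = 5 m/s), as expected around a high.
Converting: 6.89 m/s × 3.6 = 25 km/h

25 km/h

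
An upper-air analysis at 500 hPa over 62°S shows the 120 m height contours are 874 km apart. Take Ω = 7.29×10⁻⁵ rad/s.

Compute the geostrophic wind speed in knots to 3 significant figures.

20.3 knots

Coriolis parameter at 62°S:
f = 2Ω sin φ = 2 × 7.29×10⁻⁵ × sin 62° = 1.29×10⁻⁴ s⁻¹
Height gradient: |∂Z/∂n| = 120 m / 874000 m = 1.37×10⁻⁴
On a pressure surface, geostrophic balance gives V_g = (g/f)|∂Z/∂n|:
V_g = 9.81 × 1.37×10⁻⁴ / 1.29×10⁻⁴ = 10.5 m/s
Converting: 10.5 m/s × 1.944 = 20.3 knots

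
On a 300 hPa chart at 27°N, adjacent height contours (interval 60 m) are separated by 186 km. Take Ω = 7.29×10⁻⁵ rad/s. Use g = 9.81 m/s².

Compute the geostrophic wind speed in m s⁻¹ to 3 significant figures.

Coriolis parameter at 27°N:
f = 2Ω sin φ = 2 × 7.29×10⁻⁵ × sin 27° = 6.62×10⁻⁵ s⁻¹
Height gradient: |∂Z/∂n| = 60 m / 186000 m = 3.23×10⁻⁴
On a pressure surface, geostrophic balance gives V_g = (g/f)|∂Z/∂n|:
V_g = 9.81 × 3.23×10⁻⁴ / 6.62×10⁻⁵ = 47.8 m/s

47.8 m s⁻¹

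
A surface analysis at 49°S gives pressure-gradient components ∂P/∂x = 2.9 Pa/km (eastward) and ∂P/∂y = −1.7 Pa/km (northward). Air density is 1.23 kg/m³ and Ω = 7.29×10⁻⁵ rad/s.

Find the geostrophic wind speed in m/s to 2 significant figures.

Coriolis parameter at 49°S:
f = 2Ω sin φ = 2 × 7.29×10⁻⁵ × sin 49° = 1.10×10⁻⁴ s⁻¹
In the Southern Hemisphere f is negative: f = −1.10×10⁻⁴ s⁻¹.
Component geostrophic relations (x east, y north):
u_g = −(1/(fρ)) ∂P/∂y,  v_g = (1/(fρ)) ∂P/∂x
u_g = −(−1.7×10⁻³)/(−1.10×10⁻⁴ × 1.23) = −12.6 m/s;  v_g = (2.9×10⁻³)/(−1.10×10⁻⁴ × 1.23) = −21.4 m/s
|V_g| = √(u_g² + v_g²) = 24.8 m/s

25 m/s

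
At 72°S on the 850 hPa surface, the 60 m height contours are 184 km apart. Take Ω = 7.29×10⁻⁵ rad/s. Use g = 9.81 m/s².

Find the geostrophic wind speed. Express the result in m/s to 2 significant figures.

23 m/s

Coriolis parameter at 72°S:
f = 2Ω sin φ = 2 × 7.29×10⁻⁵ × sin 72° = 1.39×10⁻⁴ s⁻¹
Height gradient: |∂Z/∂n| = 60 m / 184000 m = 3.26×10⁻⁴
On a pressure surface, geostrophic balance gives V_g = (g/f)|∂Z/∂n|:
V_g = 9.81 × 3.26×10⁻⁴ / 1.39×10⁻⁴ = 23.1 m/s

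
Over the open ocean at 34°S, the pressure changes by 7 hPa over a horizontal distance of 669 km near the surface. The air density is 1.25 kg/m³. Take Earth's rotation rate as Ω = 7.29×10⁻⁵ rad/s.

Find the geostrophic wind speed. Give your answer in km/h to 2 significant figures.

Coriolis parameter at 34°S:
f = 2Ω sin φ = 2 × 7.29×10⁻⁵ × sin 34° = 8.15×10⁻⁵ s⁻¹
Pressure gradient: |∂P/∂n| = 700 Pa / 669000 m = 1.05×10⁻³ Pa/m
Geostrophic balance (pressure-gradient force = Coriolis force):
V_g = (1/(fρ)) |∂P/∂n| = 1.05×10⁻³ / (8.15×10⁻⁵ × 1.25) = 10.3 m/s
Converting: 10.3 m/s × 3.6 = 37 km/h

37 km/h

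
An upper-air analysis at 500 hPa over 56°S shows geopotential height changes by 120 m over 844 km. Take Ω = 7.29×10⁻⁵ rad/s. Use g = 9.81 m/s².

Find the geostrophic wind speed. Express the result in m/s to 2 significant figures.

12 m/s

Coriolis parameter at 56°S:
f = 2Ω sin φ = 2 × 7.29×10⁻⁵ × sin 56° = 1.21×10⁻⁴ s⁻¹
Height gradient: |∂Z/∂n| = 120 m / 844000 m = 1.42×10⁻⁴
On a pressure surface, geostrophic balance gives V_g = (g/f)|∂Z/∂n|:
V_g = 9.81 × 1.42×10⁻⁴ / 1.21×10⁻⁴ = 11.5 m/s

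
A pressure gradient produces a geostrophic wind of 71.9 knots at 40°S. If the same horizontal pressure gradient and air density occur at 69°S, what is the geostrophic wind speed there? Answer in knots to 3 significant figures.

With the same pressure gradient and density, V_g ∝ 1/f ∝ 1/sin φ.
V₂ = V₁ · sin φ₁ / sin φ₂ = 71.9 × sin 40° / sin 69°
V₂ = 71.9 × 0.6428/0.9336 = 49.5 knots

49.5 knots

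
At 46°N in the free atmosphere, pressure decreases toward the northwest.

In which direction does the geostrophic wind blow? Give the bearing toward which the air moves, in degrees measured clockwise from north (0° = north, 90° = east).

The pressure-gradient force points toward the northwest (bearing 315°).
Geostrophic balance: in the Northern Hemisphere the Coriolis force deflects motion to the right, so the geostrophic wind blows 90° to the right of the pressure-gradient force (low pressure on the left).
Rotating 315° by 90° clockwise gives 045° — the wind blows toward the northeast.

045°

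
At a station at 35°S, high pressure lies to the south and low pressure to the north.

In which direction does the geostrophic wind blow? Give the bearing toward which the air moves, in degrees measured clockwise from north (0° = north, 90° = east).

270°

The pressure-gradient force points toward the north (bearing 000°).
Geostrophic balance: in the Southern Hemisphere the Coriolis force deflects motion to the left, so the geostrophic wind blows 90° to the left of the pressure-gradient force (low pressure on the right).
Rotating 000° by 90° counterclockwise gives 270° — the wind blows toward the west.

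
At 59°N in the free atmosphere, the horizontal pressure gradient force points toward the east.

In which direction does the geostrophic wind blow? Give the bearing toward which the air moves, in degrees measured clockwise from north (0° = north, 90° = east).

180°

The pressure-gradient force points toward the east (bearing 090°).
Geostrophic balance: in the Northern Hemisphere the Coriolis force deflects motion to the right, so the geostrophic wind blows 90° to the right of the pressure-gradient force (low pressure on the left).
Rotating 090° by 90° clockwise gives 180° — the wind blows toward the south.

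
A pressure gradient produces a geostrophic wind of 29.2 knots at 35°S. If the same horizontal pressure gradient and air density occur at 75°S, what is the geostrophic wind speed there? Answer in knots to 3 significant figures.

With the same pressure gradient and density, V_g ∝ 1/f ∝ 1/sin φ.
V₂ = V₁ · sin φ₁ / sin φ₂ = 29.2 × sin 35° / sin 75°
V₂ = 29.2 × 0.5736/0.9659 = 17.3 knots

17.3 knots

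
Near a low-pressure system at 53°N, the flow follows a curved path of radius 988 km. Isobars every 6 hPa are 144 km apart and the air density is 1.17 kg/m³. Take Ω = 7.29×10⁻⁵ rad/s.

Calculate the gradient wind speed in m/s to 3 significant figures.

Coriolis parameter at 53°N:
f = 2Ω sin φ = 2 × 7.29×10⁻⁵ × sin 53° = 1.16×10⁻⁴ s⁻¹
Pressure gradient: |∂P/∂n| = 600 Pa / 144000 m = 4.17×10⁻³ Pa/m
Geostrophic speed: V_g = |∂P/∂n|/(fρ) = 4.17×10⁻³/(1.16×10⁻⁴ × 1.17) = 30.6 m/s
Around a low, centrifugal force acts outward with Coriolis, so pressure-gradient force balances both:
(1/ρ)|∂P/∂n| = fV + V²/R  →  V² + fR·V − fR·V_g = 0
With fR = 1.16×10⁻⁴ × 988×10³ m = 115 m/s:
V = [−fR + √((fR)² + 4 fR V_g)]/2 = [−115 + √(115² + 4×115×30.6)]/2 = 25.1 m/s
Subgeostrophic (V < V_g = 30.6 m/s), as expected around a low.

25.1 m/s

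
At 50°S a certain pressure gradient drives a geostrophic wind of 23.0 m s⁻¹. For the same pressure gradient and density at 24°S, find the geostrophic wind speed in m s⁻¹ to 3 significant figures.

43.3 m s⁻¹

With the same pressure gradient and density, V_g ∝ 1/f ∝ 1/sin φ.
V₂ = V₁ · sin φ₁ / sin φ₂ = 23.0 × sin 50° / sin 24°
V₂ = 23.0 × 0.7660/0.4067 = 43.3 m s⁻¹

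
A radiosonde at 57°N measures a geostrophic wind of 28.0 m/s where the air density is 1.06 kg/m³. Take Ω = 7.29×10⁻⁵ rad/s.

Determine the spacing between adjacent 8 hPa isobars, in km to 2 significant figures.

Coriolis parameter at 57°N:
f = 2Ω sin φ = 2 × 7.29×10⁻⁵ × sin 57° = 1.22×10⁻⁴ s⁻¹
Geostrophic balance rearranged: |∂P/∂n| = f ρ V_g
|∂P/∂n| = 1.22×10⁻⁴ × 1.06 × 28.0 = 3.63×10⁻³ Pa/m
Isobar spacing: Δn = ΔP/|∂P/∂n| = 800 Pa / 3.63×10⁻³ Pa/m = 220433 m ≈ 220 km

220 km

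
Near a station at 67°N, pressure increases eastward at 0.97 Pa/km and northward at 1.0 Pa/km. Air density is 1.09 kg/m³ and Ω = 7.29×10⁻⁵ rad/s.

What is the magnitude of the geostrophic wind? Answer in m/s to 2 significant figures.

Coriolis parameter at 67°N:
f = 2Ω sin φ = 2 × 7.29×10⁻⁵ × sin 67° = 1.34×10⁻⁴ s⁻¹
Component geostrophic relations (x east, y north):
u_g = −(1/(fρ)) ∂P/∂y,  v_g = (1/(fρ)) ∂P/∂x
u_g = −(1.0×10⁻³)/(1.34×10⁻⁴ × 1.09) = −6.84 m/s;  v_g = (0.97×10⁻³)/(1.34×10⁻⁴ × 1.09) = 6.63 m/s
|V_g| = √(u_g² + v_g²) = 9.52 m/s

9.5 m/s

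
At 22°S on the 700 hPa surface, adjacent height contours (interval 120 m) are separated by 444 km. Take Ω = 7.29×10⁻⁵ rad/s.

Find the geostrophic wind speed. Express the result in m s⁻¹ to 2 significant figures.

Coriolis parameter at 22°S:
f = 2Ω sin φ = 2 × 7.29×10⁻⁵ × sin 22° = 5.46×10⁻⁵ s⁻¹
Height gradient: |∂Z/∂n| = 120 m / 444000 m = 2.70×10⁻⁴
On a pressure surface, geostrophic balance gives V_g = (g/f)|∂Z/∂n|:
V_g = 9.81 × 2.70×10⁻⁴ / 5.46×10⁻⁵ = 48.5 m/s

49 m s⁻¹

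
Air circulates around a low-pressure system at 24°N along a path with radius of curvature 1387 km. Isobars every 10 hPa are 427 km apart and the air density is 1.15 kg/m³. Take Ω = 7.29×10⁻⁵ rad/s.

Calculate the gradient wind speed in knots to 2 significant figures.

51 knots

Coriolis parameter at 24°N:
f = 2Ω sin φ = 2 × 7.29×10⁻⁵ × sin 24° = 5.93×10⁻⁵ s⁻¹
Pressure gradient: |∂P/∂n| = 1000 Pa / 427000 m = 2.34×10⁻³ Pa/m
Geostrophic speed: V_g = |∂P/∂n|/(fρ) = 2.34×10⁻³/(5.93×10⁻⁵ × 1.15) = 34.3 m/s
Around a low, centrifugal force acts outward with Coriolis, so pressure-gradient force balances both:
(1/ρ)|∂P/∂n| = fV + V²/R  →  V² + fR·V − fR·V_g = 0
With fR = 5.93×10⁻⁵ × 1387×10³ m = 82.3 m/s:
V = [−fR + √((fR)² + 4 fR V_g)]/2 = [−82.3 + √(82.3² + 4×82.3×34.3)]/2 = 26.1 m/s
Subgeostrophic (V < V_g = 34.3 m/s), as expected around a low.
Converting: 26.1 m/s × 1.944 = 51 knots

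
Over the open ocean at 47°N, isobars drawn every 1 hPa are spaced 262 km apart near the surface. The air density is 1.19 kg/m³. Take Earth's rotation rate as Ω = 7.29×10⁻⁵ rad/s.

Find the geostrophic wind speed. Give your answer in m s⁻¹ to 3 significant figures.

3.01 m s⁻¹

Coriolis parameter at 47°N:
f = 2Ω sin φ = 2 × 7.29×10⁻⁵ × sin 47° = 1.07×10⁻⁴ s⁻¹
Pressure gradient: |∂P/∂n| = 100 Pa / 262000 m = 3.82×10⁻⁴ Pa/m
Geostrophic balance (pressure-gradient force = Coriolis force):
V_g = (1/(fρ)) |∂P/∂n| = 3.82×10⁻⁴ / (1.07×10⁻⁴ × 1.19) = 3.01 m/s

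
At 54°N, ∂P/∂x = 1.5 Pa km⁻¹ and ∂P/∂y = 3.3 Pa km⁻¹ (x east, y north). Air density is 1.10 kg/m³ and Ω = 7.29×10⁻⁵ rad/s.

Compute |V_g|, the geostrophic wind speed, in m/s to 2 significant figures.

Coriolis parameter at 54°N:
f = 2Ω sin φ = 2 × 7.29×10⁻⁵ × sin 54° = 1.18×10⁻⁴ s⁻¹
Component geostrophic relations (x east, y north):
u_g = −(1/(fρ)) ∂P/∂y,  v_g = (1/(fρ)) ∂P/∂x
u_g = −(3.3×10⁻³)/(1.18×10⁻⁴ × 1.10) = −25.4 m/s;  v_g = (1.5×10⁻³)/(1.18×10⁻⁴ × 1.10) = 11.6 m/s
|V_g| = √(u_g² + v_g²) = 27.9 m/s

28 m/s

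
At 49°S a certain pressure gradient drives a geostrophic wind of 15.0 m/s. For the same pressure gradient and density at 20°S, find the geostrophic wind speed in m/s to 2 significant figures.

33 m/s

With the same pressure gradient and density, V_g ∝ 1/f ∝ 1/sin φ.
V₂ = V₁ · sin φ₁ / sin φ₂ = 15.0 × sin 49° / sin 20°
V₂ = 15.0 × 0.7547/0.3420 = 33 m/s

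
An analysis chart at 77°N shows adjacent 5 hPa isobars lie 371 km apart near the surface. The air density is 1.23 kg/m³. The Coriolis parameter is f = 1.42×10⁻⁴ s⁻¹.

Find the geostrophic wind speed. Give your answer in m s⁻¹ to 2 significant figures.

Pressure gradient: |∂P/∂n| = 500 Pa / 371000 m = 1.35×10⁻³ Pa/m
Geostrophic balance (pressure-gradient force = Coriolis force):
V_g = (1/(fρ)) |∂P/∂n| = 1.35×10⁻³ / (1.42×10⁻⁴ × 1.23) = 7.72 m/s

7.7 m s⁻¹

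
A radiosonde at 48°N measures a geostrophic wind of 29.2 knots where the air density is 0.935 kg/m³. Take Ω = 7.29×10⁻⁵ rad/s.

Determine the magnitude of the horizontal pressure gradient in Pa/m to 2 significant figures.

1.5×10⁻³ Pa/m

Coriolis parameter at 48°N:
f = 2Ω sin φ = 2 × 7.29×10⁻⁵ × sin 48° = 1.08×10⁻⁴ s⁻¹
Wind speed in SI: 29.2 knots = 15.0 m/s
Geostrophic balance rearranged: |∂P/∂n| = f ρ V_g
|∂P/∂n| = 1.08×10⁻⁴ × 0.935 × 15.0 = 1.52×10⁻³ Pa/m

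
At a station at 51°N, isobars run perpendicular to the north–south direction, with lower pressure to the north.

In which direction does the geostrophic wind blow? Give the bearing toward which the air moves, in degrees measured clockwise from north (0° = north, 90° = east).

090°

The pressure-gradient force points toward the north (bearing 000°).
Geostrophic balance: in the Northern Hemisphere the Coriolis force deflects motion to the right, so the geostrophic wind blows 90° to the right of the pressure-gradient force (low pressure on the left).
Rotating 000° by 90° clockwise gives 090° — the wind blows toward the east.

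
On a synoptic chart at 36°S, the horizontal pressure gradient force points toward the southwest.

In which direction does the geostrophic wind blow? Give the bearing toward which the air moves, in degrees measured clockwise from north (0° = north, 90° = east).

135°

The pressure-gradient force points toward the southwest (bearing 225°).
Geostrophic balance: in the Southern Hemisphere the Coriolis force deflects motion to the left, so the geostrophic wind blows 90° to the left of the pressure-gradient force (low pressure on the right).
Rotating 225° by 90° counterclockwise gives 135° — the wind blows toward the southeast.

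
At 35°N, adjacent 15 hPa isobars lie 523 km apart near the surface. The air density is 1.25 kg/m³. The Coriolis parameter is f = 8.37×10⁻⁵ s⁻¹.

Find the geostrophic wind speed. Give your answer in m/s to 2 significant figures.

27 m/s

Pressure gradient: |∂P/∂n| = 1500 Pa / 523000 m = 2.87×10⁻³ Pa/m
Geostrophic balance (pressure-gradient force = Coriolis force):
V_g = (1/(fρ)) |∂P/∂n| = 2.87×10⁻³ / (8.37×10⁻⁵ × 1.25) = 27.4 m/s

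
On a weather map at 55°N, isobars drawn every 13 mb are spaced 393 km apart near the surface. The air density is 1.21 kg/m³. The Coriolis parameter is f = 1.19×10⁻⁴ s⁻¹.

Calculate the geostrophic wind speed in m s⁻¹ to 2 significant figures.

23 m s⁻¹

Pressure gradient: |∂P/∂n| = 1300 Pa / 393000 m = 3.31×10⁻³ Pa/m
Geostrophic balance (pressure-gradient force = Coriolis force):
V_g = (1/(fρ)) |∂P/∂n| = 3.31×10⁻³ / (1.19×10⁻⁴ × 1.21) = 23.0 m/s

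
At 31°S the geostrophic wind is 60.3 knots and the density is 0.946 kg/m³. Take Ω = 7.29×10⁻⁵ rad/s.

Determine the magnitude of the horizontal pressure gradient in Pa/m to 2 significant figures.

2.2×10⁻³ Pa/m

Coriolis parameter at 31°S:
f = 2Ω sin φ = 2 × 7.29×10⁻⁵ × sin 31° = 7.51×10⁻⁵ s⁻¹
Wind speed in SI: 60.3 knots = 31.0 m/s
Geostrophic balance rearranged: |∂P/∂n| = f ρ V_g
|∂P/∂n| = 7.51×10⁻⁵ × 0.946 × 31.0 = 2.20×10⁻³ Pa/m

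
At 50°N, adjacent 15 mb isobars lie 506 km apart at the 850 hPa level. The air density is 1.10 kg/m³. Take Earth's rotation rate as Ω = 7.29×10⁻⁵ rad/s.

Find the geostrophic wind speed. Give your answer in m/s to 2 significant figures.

Coriolis parameter at 50°N:
f = 2Ω sin φ = 2 × 7.29×10⁻⁵ × sin 50° = 1.12×10⁻⁴ s⁻¹
Pressure gradient: |∂P/∂n| = 1500 Pa / 506000 m = 2.96×10⁻³ Pa/m
Geostrophic balance (pressure-gradient force = Coriolis force):
V_g = (1/(fρ)) |∂P/∂n| = 2.96×10⁻³ / (1.12×10⁻⁴ × 1.10) = 24.1 m/s

24 m/s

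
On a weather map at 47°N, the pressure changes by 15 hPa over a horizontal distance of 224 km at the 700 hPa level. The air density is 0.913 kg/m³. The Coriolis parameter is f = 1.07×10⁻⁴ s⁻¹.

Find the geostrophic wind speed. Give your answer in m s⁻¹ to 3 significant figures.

68.5 m s⁻¹

Pressure gradient: |∂P/∂n| = 1500 Pa / 224000 m = 6.70×10⁻³ Pa/m
Geostrophic balance (pressure-gradient force = Coriolis force):
V_g = (1/(fρ)) |∂P/∂n| = 6.70×10⁻³ / (1.07×10⁻⁴ × 0.913) = 68.5 m/s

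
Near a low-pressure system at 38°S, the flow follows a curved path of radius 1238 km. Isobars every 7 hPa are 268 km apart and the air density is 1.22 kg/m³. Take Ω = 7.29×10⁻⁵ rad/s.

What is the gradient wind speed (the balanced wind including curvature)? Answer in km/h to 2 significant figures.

73 km/h

Coriolis parameter at 38°S:
f = 2Ω sin φ = 2 × 7.29×10⁻⁵ × sin 38° = 8.98×10⁻⁵ s⁻¹
Pressure gradient: |∂P/∂n| = 700 Pa / 268000 m = 2.61×10⁻³ Pa/m
Geostrophic speed: V_g = |∂P/∂n|/(fρ) = 2.61×10⁻³/(8.98×10⁻⁵ × 1.22) = 23.9 m/s
Around a low, centrifugal force acts outward with Coriolis, so pressure-gradient force balances both:
(1/ρ)|∂P/∂n| = fV + V²/R  →  V² + fR·V − fR·V_g = 0
With fR = 8.98×10⁻⁵ × 1238×10³ m = 111 m/s:
V = [−fR + √((fR)² + 4 fR V_g)]/2 = [−111 + √(111² + 4×111×23.9)]/2 = 20.2 m/s
Subgeostrophic (V < V_g = 23.9 m/s), as expected around a low.
Converting: 20.2 m/s × 3.6 = 73 km/h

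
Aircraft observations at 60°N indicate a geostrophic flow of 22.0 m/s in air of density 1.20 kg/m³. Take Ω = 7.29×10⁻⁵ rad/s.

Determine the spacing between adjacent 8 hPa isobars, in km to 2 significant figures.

Coriolis parameter at 60°N:
f = 2Ω sin φ = 2 × 7.29×10⁻⁵ × sin 60° = 1.26×10⁻⁴ s⁻¹
Geostrophic balance rearranged: |∂P/∂n| = f ρ V_g
|∂P/∂n| = 1.26×10⁻⁴ × 1.20 × 22.0 = 3.33×10⁻³ Pa/m
Isobar spacing: Δn = ΔP/|∂P/∂n| = 800 Pa / 3.33×10⁻³ Pa/m = 239993 m ≈ 240 km

240 km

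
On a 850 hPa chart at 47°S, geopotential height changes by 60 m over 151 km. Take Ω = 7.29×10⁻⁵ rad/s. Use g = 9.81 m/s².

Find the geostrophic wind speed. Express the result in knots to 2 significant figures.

Coriolis parameter at 47°S:
f = 2Ω sin φ = 2 × 7.29×10⁻⁵ × sin 47° = 1.07×10⁻⁴ s⁻¹
Height gradient: |∂Z/∂n| = 60 m / 151000 m = 3.97×10⁻⁴
On a pressure surface, geostrophic balance gives V_g = (g/f)|∂Z/∂n|:
V_g = 9.81 × 3.97×10⁻⁴ / 1.07×10⁻⁴ = 36.6 m/s
Converting: 36.6 m/s × 1.944 = 71 knots

71 knots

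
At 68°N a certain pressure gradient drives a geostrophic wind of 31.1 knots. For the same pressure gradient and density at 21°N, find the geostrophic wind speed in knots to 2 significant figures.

80 knots

With the same pressure gradient and density, V_g ∝ 1/f ∝ 1/sin φ.
V₂ = V₁ · sin φ₁ / sin φ₂ = 31.1 × sin 68° / sin 21°
V₂ = 31.1 × 0.9272/0.3584 = 80 knots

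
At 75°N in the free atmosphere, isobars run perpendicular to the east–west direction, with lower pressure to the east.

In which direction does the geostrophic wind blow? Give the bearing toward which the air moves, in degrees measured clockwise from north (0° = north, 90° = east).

180°

The pressure-gradient force points toward the east (bearing 090°).
Geostrophic balance: in the Northern Hemisphere the Coriolis force deflects motion to the right, so the geostrophic wind blows 90° to the right of the pressure-gradient force (low pressure on the left).
Rotating 090° by 90° clockwise gives 180° — the wind blows toward the south.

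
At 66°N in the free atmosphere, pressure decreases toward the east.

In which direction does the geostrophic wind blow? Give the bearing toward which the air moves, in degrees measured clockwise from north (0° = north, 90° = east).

180°

The pressure-gradient force points toward the east (bearing 090°).
Geostrophic balance: in the Northern Hemisphere the Coriolis force deflects motion to the right, so the geostrophic wind blows 90° to the right of the pressure-gradient force (low pressure on the left).
Rotating 090° by 90° clockwise gives 180° — the wind blows toward the south.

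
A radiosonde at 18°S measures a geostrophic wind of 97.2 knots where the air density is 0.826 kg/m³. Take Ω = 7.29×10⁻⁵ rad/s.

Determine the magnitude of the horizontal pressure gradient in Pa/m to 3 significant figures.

1.86×10⁻³ Pa/m

Coriolis parameter at 18°S:
f = 2Ω sin φ = 2 × 7.29×10⁻⁵ × sin 18° = 4.51×10⁻⁵ s⁻¹
Wind speed in SI: 97.2 knots = 50.0 m/s
Geostrophic balance rearranged: |∂P/∂n| = f ρ V_g
|∂P/∂n| = 4.51×10⁻⁵ × 0.826 × 50.0 = 1.86×10⁻³ Pa/m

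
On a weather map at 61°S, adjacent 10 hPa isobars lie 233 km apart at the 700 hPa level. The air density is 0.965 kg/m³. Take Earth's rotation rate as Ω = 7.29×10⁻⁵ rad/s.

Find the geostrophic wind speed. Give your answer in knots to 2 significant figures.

68 knots

Coriolis parameter at 61°S:
f = 2Ω sin φ = 2 × 7.29×10⁻⁵ × sin 61° = 1.28×10⁻⁴ s⁻¹
Pressure gradient: |∂P/∂n| = 1000 Pa / 233000 m = 4.29×10⁻³ Pa/m
Geostrophic balance (pressure-gradient force = Coriolis force):
V_g = (1/(fρ)) |∂P/∂n| = 4.29×10⁻³ / (1.28×10⁻⁴ × 0.965) = 34.9 m/s
Converting: 34.9 m/s × 1.944 = 68 knots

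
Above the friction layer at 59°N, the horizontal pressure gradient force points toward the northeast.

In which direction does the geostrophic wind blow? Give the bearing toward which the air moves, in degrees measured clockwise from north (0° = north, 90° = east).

135°

The pressure-gradient force points toward the northeast (bearing 045°).
Geostrophic balance: in the Northern Hemisphere the Coriolis force deflects motion to the right, so the geostrophic wind blows 90° to the right of the pressure-gradient force (low pressure on the left).
Rotating 045° by 90° clockwise gives 135° — the wind blows toward the southeast.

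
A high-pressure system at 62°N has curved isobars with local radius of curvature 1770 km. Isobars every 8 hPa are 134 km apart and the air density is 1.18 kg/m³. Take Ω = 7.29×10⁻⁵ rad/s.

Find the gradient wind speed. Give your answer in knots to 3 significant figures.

98.1 knots

Coriolis parameter at 62°N:
f = 2Ω sin φ = 2 × 7.29×10⁻⁵ × sin 62° = 1.29×10⁻⁴ s⁻¹
Pressure gradient: |∂P/∂n| = 800 Pa / 134000 m = 5.97×10⁻³ Pa/m
Geostrophic speed: V_g = |∂P/∂n|/(fρ) = 5.97×10⁻³/(1.29×10⁻⁴ × 1.18) = 39.3 m/s
Around a high, pressure-gradient force acts outward with centrifugal, so Coriolis balances both:
fV = (1/ρ)|∂P/∂n| + V²/R  →  V² − fR·V + fR·V_g = 0
With fR = 1.29×10⁻⁴ × 1770×10³ m = 228 m/s:
V = [fR − √((fR)² − 4 fR V_g)]/2 = [228 − √(228² − 4×228×39.3)]/2 = 50.5 m/s
Supergeostrophic (V > V_g = 39.3 m/s), as expected around a high.
Converting: 50.5 m/s × 1.944 = 98.1 knots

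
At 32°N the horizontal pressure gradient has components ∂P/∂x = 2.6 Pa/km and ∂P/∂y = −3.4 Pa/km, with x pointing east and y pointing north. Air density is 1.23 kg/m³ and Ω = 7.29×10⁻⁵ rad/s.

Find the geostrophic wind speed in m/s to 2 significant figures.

Coriolis parameter at 32°N:
f = 2Ω sin φ = 2 × 7.29×10⁻⁵ × sin 32° = 7.73×10⁻⁵ s⁻¹
Component geostrophic relations (x east, y north):
u_g = −(1/(fρ)) ∂P/∂y,  v_g = (1/(fρ)) ∂P/∂x
u_g = −(−3.4×10⁻³)/(7.73×10⁻⁵ × 1.23) = 35.8 m/s;  v_g = (2.6×10⁻³)/(7.73×10⁻⁵ × 1.23) = 27.4 m/s
|V_g| = √(u_g² + v_g²) = 45.0 m/s

45 m/s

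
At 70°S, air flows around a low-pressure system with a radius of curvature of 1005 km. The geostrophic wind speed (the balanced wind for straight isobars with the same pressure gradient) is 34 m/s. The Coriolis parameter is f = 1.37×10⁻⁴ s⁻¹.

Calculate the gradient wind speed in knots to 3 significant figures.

Around a low, centrifugal force acts outward with Coriolis, so pressure-gradient force balances both:
(1/ρ)|∂P/∂n| = fV + V²/R  →  V² + fR·V − fR·V_g = 0
With fR = 1.37×10⁻⁴ × 1005×10³ m = 138 m/s:
V = [−fR + √((fR)² + 4 fR V_g)]/2 = [−138 + √(138² + 4×138×34)]/2 = 28.2 m/s
Subgeostrophic (V < V_g = 34 m/s), as expected around a low.
Converting: 28.2 m/s × 1.944 = 54.8 knots

54.8 knots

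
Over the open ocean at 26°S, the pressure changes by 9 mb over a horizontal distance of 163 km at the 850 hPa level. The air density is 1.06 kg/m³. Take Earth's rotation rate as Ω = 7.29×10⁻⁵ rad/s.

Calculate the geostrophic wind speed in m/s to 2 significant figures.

81 m/s

Coriolis parameter at 26°S:
f = 2Ω sin φ = 2 × 7.29×10⁻⁵ × sin 26° = 6.39×10⁻⁵ s⁻¹
Pressure gradient: |∂P/∂n| = 900 Pa / 163000 m = 5.52×10⁻³ Pa/m
Geostrophic balance (pressure-gradient force = Coriolis force):
V_g = (1/(fρ)) |∂P/∂n| = 5.52×10⁻³ / (6.39×10⁻⁵ × 1.06) = 81.5 m/s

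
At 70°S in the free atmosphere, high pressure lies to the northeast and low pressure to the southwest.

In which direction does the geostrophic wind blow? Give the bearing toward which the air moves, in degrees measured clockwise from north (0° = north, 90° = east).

The pressure-gradient force points toward the southwest (bearing 225°).
Geostrophic balance: in the Southern Hemisphere the Coriolis force deflects motion to the left, so the geostrophic wind blows 90° to the left of the pressure-gradient force (low pressure on the right).
Rotating 225° by 90° counterclockwise gives 135° — the wind blows toward the southeast.

135°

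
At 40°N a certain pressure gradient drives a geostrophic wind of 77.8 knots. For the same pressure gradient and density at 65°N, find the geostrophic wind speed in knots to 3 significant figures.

With the same pressure gradient and density, V_g ∝ 1/f ∝ 1/sin φ.
V₂ = V₁ · sin φ₁ / sin φ₂ = 77.8 × sin 40° / sin 65°
V₂ = 77.8 × 0.6428/0.9063 = 55.2 knots

55.2 knots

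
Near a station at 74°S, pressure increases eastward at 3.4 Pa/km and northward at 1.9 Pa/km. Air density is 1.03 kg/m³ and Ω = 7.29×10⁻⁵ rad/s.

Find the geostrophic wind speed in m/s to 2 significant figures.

27 m/s

Coriolis parameter at 74°S:
f = 2Ω sin φ = 2 × 7.29×10⁻⁵ × sin 74° = 1.40×10⁻⁴ s⁻¹
In the Southern Hemisphere f is negative: f = −1.40×10⁻⁴ s⁻¹.
Component geostrophic relations (x east, y north):
u_g = −(1/(fρ)) ∂P/∂y,  v_g = (1/(fρ)) ∂P/∂x
u_g = −(1.9×10⁻³)/(−1.40×10⁻⁴ × 1.03) = 13.2 m/s;  v_g = (3.4×10⁻³)/(−1.40×10⁻⁴ × 1.03) = −23.6 m/s
|V_g| = √(u_g² + v_g²) = 27.0 m/s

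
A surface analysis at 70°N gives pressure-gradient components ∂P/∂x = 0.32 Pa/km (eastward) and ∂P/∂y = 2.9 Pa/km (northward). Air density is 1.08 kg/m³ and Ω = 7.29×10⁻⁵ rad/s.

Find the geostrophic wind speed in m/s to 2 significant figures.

20 m/s

Coriolis parameter at 70°N:
f = 2Ω sin φ = 2 × 7.29×10⁻⁵ × sin 70° = 1.37×10⁻⁴ s⁻¹
Component geostrophic relations (x east, y north):
u_g = −(1/(fρ)) ∂P/∂y,  v_g = (1/(fρ)) ∂P/∂x
u_g = −(2.9×10⁻³)/(1.37×10⁻⁴ × 1.08) = −19.6 m/s;  v_g = (0.32×10⁻³)/(1.37×10⁻⁴ × 1.08) = 2.16 m/s
|V_g| = √(u_g² + v_g²) = 19.7 m/s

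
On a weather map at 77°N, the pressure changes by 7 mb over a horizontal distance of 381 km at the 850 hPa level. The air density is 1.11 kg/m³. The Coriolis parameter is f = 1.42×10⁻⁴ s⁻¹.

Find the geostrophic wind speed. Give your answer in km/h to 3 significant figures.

42.0 km/h

Pressure gradient: |∂P/∂n| = 700 Pa / 381000 m = 1.84×10⁻³ Pa/m
Geostrophic balance (pressure-gradient force = Coriolis force):
V_g = (1/(fρ)) |∂P/∂n| = 1.84×10⁻³ / (1.42×10⁻⁴ × 1.11) = 11.7 m/s
Converting: 11.7 m/s × 3.6 = 42.0 km/h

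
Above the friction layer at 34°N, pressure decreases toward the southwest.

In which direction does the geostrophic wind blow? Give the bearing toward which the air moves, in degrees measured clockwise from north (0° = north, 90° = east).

The pressure-gradient force points toward the southwest (bearing 225°).
Geostrophic balance: in the Northern Hemisphere the Coriolis force deflects motion to the right, so the geostrophic wind blows 90° to the right of the pressure-gradient force (low pressure on the left).
Rotating 225° by 90° clockwise gives 315° — the wind blows toward the northwest.

315°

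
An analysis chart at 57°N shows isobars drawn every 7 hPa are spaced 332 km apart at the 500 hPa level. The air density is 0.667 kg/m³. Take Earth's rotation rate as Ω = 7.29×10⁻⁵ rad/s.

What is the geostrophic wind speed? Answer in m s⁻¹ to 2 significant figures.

Coriolis parameter at 57°N:
f = 2Ω sin φ = 2 × 7.29×10⁻⁵ × sin 57° = 1.22×10⁻⁴ s⁻¹
Pressure gradient: |∂P/∂n| = 700 Pa / 332000 m = 2.11×10⁻³ Pa/m
Geostrophic balance (pressure-gradient force = Coriolis force):
V_g = (1/(fρ)) |∂P/∂n| = 2.11×10⁻³ / (1.22×10⁻⁴ × 0.667) = 25.9 m/s

26 m s⁻¹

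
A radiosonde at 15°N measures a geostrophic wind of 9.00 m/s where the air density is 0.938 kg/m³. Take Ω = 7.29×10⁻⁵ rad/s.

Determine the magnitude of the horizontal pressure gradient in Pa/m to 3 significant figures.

Coriolis parameter at 15°N:
f = 2Ω sin φ = 2 × 7.29×10⁻⁵ × sin 15° = 3.77×10⁻⁵ s⁻¹
Geostrophic balance rearranged: |∂P/∂n| = f ρ V_g
|∂P/∂n| = 3.77×10⁻⁵ × 0.938 × 9.00 = 3.19×10⁻⁴ Pa/m

3.19×10⁻⁴ Pa/m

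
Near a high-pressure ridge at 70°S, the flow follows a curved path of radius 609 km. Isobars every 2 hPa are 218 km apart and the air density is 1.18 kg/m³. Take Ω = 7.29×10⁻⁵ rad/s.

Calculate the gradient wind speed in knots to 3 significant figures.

11.9 knots

Coriolis parameter at 70°S:
f = 2Ω sin φ = 2 × 7.29×10⁻⁵ × sin 70° = 1.37×10⁻⁴ s⁻¹
Pressure gradient: |∂P/∂n| = 200 Pa / 218000 m = 9.17×10⁻⁴ Pa/m
Geostrophic speed: V_g = |∂P/∂n|/(fρ) = 9.17×10⁻⁴/(1.37×10⁻⁴ × 1.18) = 5.67 m/s
Around a high, pressure-gradient force acts outward with centrifugal, so Coriolis balances both:
fV = (1/ρ)|∂P/∂n| + V²/R  →  V² − fR·V + fR·V_g = 0
With fR = 1.37×10⁻⁴ × 609×10³ m = 83.4 m/s:
V = [fR − √((fR)² − 4 fR V_g)]/2 = [83.4 − √(83.4² − 4×83.4×5.67)]/2 = 6.12 m/s
Supergeostrophic (V > V_g = 5.67 m/s), as expected around a high.
Converting: 6.12 m/s × 1.944 = 11.9 knots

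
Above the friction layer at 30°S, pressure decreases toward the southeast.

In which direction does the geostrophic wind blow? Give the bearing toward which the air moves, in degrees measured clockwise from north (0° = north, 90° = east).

045°

The pressure-gradient force points toward the southeast (bearing 135°).
Geostrophic balance: in the Southern Hemisphere the Coriolis force deflects motion to the left, so the geostrophic wind blows 90° to the left of the pressure-gradient force (low pressure on the right).
Rotating 135° by 90° counterclockwise gives 045° — the wind blows toward the northeast.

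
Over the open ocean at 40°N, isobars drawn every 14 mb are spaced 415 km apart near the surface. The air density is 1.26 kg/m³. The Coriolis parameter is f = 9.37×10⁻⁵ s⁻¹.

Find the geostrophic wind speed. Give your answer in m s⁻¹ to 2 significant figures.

Pressure gradient: |∂P/∂n| = 1400 Pa / 415000 m = 3.37×10⁻³ Pa/m
Geostrophic balance (pressure-gradient force = Coriolis force):
V_g = (1/(fρ)) |∂P/∂n| = 3.37×10⁻³ / (9.37×10⁻⁵ × 1.26) = 28.6 m/s

29 m s⁻¹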